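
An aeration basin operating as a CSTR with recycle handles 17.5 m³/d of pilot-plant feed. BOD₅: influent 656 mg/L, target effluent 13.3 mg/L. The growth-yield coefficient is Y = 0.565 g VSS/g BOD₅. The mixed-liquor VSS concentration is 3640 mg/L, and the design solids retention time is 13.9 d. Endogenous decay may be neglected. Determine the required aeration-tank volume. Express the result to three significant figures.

V ≈ 24.3 m³

With k_d = 0 the design equation reduces to V = Y Q (S₀−S) θ_c / X = 0.565 × 17.5 × (656 − 13.3) × 13.9 / 3640 = 24.27 m³.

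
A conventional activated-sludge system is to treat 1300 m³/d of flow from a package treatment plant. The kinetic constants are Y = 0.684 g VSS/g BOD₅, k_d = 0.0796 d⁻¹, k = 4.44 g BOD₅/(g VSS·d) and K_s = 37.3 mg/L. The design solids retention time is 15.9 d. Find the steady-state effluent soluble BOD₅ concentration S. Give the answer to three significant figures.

S ≈ 1.84 mg/L

Effluent substrate depends only on kinetics and SRT: S = K_s(1 + k_d θ_c) / [θ_c(Yk − k_d) − 1] = 37.3 × (1 + 0.0796 × 15.9) / [15.9 × (0.684 × 4.44 − 0.0796) − 1] = 84.51 / 46.02 = 1.836 mg/L.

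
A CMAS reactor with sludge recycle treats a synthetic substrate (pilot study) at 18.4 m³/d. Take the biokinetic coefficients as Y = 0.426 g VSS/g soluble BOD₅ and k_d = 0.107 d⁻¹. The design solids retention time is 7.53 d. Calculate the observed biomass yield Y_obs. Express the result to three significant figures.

Y_obs = Y / (1 + k_d θ_c) = 0.426 / (1 + 0.107 × 7.53) = 0.426 / 1.806 = 0.2359.

Y_obs ≈ 0.236 g VSS/g soluble BOD₅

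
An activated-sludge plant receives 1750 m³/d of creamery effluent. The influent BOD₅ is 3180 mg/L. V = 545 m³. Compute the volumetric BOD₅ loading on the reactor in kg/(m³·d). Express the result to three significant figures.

L_v ≈ 10.2 kg BOD₅/(m³·d)

Applied BOD₅ load per unit volume = Q·S₀/V = (1750 × 3180/1000)/545.0 = 10.21 kg BOD₅·m⁻³·d⁻¹.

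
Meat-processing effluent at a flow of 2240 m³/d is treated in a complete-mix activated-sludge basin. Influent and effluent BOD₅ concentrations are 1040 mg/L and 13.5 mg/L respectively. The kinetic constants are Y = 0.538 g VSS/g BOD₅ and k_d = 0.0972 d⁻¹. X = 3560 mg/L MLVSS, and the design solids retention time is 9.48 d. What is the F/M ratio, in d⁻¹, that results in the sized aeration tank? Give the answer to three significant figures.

F/M ≈ 0.382 d⁻¹

Rearranging the biomass balance for a CMAS with decay, V = Y·Q·ΔS·θ_c / [X·(1+k_d θ_c)] = 0.538 × 2240 × (1040 − 13.5) × 9.48 / [3560 × (1 + 0.0972 × 9.48)] = 1.17×10^7 / 6840 = 1714 m³.
F/M = applied load / biomass = Q·S₀/(V·X) = 2240 × 1040 / (1714 × 3560) = 0.3817 d⁻¹.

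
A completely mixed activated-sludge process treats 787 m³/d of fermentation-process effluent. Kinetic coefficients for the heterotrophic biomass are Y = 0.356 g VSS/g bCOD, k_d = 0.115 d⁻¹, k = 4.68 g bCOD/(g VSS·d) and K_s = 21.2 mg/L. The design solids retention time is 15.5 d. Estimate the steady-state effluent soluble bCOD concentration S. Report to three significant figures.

Effluent substrate depends only on kinetics and SRT: S = K_s(1 + k_d θ_c) / [θ_c(Yk − k_d) − 1] = 21.2 × (1 + 0.115 × 15.5) / [15.5 × (0.356 × 4.68 − 0.115) − 1] = 58.99 / 23.04 = 2.560 mg/L.

S ≈ 2.56 mg/L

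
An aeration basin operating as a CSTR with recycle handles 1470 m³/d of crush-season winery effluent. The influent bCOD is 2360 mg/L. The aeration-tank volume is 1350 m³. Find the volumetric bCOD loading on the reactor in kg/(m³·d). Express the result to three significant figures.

Volumetric loading L_v = Q·S₀ / V = 1470 × 2360 g/m³ / 1350 m³ = 2570 g/(m³·d) = 2.570 kg bCOD/(m³·d).

L_v ≈ 2.57 kg bCOD/(m³·d)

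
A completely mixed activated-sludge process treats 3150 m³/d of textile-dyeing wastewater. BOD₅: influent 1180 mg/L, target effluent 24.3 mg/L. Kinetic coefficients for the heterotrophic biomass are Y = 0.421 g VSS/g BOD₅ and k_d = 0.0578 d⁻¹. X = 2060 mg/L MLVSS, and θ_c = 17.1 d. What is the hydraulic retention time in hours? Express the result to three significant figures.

Steady-state biomass mass balance: V·X·(1 + k_d·θ_c) = Y·Q·(S₀ − S)·θ_c, so V = 0.421 × 3150 × (1180 − 24.3) × 17.1 / [2060 × (1 + 0.0578 × 17.1)] = 2.62×10^7 / 4096 = 6398 m³.
HRT = V/Q = 6398 m³ / 3150 m³·d⁻¹ = 2.031 d × 24 = 48.75 h.

τ ≈ 48.7 h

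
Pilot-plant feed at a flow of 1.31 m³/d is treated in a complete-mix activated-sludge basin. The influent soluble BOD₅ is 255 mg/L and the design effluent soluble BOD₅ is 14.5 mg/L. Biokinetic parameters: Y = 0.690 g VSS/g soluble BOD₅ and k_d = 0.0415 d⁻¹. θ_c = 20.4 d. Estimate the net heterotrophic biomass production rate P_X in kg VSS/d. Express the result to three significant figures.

P_X ≈ 0.118 kg VSS/d

Y_obs = Y / (1 + k_d θ_c) = 0.690 / (1 + 0.0415 × 20.4) = 0.690 / 1.847 = 0.3737.
Substrate removed = Q·(S₀ − S) = 1.31 m³/d × (255 − 14.5) g/m³ = 3.15×10^2 g/d = 0.3151 kg/d.
So the net sludge growth is P_X = 0.3737 × 0.3151 = 0.1177 kg VSS/d.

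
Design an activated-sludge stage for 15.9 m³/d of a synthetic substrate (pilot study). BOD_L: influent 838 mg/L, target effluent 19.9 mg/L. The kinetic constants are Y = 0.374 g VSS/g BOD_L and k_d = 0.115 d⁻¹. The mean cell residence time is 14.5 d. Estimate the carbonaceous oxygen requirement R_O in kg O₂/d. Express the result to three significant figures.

R_O ≈ 10.4 kg O₂/d

Y_obs = Y / (1 + k_d θ_c) = 0.374 / (1 + 0.115 × 14.5) = 0.374 / 2.667 = 0.1402.
Mass of BOD_L removed per day: Q(S₀ − S) = 15.9 × 818.1 g/m³ = 13.01 kg/d.
Biomass synthesised: P_X = Y_obs × 13.01 = 1.824 kg VSS/d.
R_O = Q·(S₀ − S) − 1.42·P_X = 13.01 − 1.42 × 1.824 = 10.42 kg O₂/d.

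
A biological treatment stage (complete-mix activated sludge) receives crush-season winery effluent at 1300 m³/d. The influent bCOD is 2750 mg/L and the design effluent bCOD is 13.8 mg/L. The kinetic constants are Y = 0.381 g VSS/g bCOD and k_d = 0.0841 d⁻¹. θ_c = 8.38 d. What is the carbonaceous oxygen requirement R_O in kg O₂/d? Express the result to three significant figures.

The observed yield is Y_obs = Y/(1 + k_d·θ_c) = 0.381 / (1 + 0.0841 × 8.38) = 0.381 / 1.705 = 0.2235 g VSS per g bCOD removed.
Q·(S₀ − S) = 1300 × (2750 − 13.8) × 10⁻³ = 3557 kg/d removed.
Biomass synthesised: P_X = Y_obs × 3557 = 795.0 kg VSS/d.
R_O = Q·ΔS − 1.42 P_X = 3557 − 1129 = 2428 kg O₂/d.

R_O ≈ 2430 kg O₂/d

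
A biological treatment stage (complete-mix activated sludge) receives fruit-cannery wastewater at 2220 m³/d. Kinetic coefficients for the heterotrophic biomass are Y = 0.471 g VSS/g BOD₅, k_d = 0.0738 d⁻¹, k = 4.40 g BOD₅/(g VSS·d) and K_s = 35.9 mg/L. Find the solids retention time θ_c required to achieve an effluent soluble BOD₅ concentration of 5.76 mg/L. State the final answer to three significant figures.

From 1/θ_c = Y·k·S/(K_s + S) − k_d: Y·k·S/(K_s+S) = 0.471 × 4.40 × 5.76 / (35.9 + 5.76) = 0.2865 d⁻¹.
1/θ_c = 0.2865 − 0.0738 = 0.2127 d⁻¹, so θ_c = 4.701 d.

θ_c ≈ 4.70 d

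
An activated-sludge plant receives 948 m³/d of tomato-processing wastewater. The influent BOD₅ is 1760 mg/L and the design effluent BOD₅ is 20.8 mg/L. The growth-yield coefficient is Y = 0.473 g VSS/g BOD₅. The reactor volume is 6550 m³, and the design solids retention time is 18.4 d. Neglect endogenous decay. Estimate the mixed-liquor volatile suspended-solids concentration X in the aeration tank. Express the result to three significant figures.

From V·X = Y·Q·(S₀ − S)·θ_c (decay neglected): X = 0.473 × 948 × (1760 − 20.8) × 18.4 / 6550 = 2191 mg/L.

X ≈ 2190 mg/L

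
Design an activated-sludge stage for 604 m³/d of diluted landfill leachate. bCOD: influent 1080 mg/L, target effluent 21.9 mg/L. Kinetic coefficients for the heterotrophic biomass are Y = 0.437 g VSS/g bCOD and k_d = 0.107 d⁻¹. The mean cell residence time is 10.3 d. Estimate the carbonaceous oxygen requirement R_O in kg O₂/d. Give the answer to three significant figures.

Correct the yield for decay: Y_obs = Y/(1 + k_d θ_c) = 0.437 / (1 + 0.107 × 10.3) = 0.437 / 2.102 = 0.2079.
Q·(S₀ − S) = 604 × (1080 − 21.9) × 10⁻³ = 639.1 kg/d removed.
Biomass synthesised: P_X = Y_obs × 639.1 = 132.9 kg VSS/d.
R_O = Q·ΔS − 1.42 P_X = 639.1 − 188.7 = 450.4 kg O₂/d.

R_O ≈ 450 kg O₂/d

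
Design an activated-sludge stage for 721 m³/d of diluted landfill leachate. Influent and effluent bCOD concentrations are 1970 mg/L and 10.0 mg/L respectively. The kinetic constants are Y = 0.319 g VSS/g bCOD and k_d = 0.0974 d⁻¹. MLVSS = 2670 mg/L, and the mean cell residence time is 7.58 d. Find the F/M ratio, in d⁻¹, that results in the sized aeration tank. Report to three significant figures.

Steady-state biomass mass balance: V·X·(1 + k_d·θ_c) = Y·Q·(S₀ − S)·θ_c, so V = 0.319 × 721 × (1970 − 10.0) × 7.58 / [2670 × (1 + 0.0974 × 7.58)] = 3.42×10^6 / 4641 = 736.2 m³.
F/M = Q·S₀ / (V·X) = 721 × 1970 / (736.2 × 2670) = 0.7226 g bCOD·(g VSS·d)⁻¹.

F/M ≈ 0.723 d⁻¹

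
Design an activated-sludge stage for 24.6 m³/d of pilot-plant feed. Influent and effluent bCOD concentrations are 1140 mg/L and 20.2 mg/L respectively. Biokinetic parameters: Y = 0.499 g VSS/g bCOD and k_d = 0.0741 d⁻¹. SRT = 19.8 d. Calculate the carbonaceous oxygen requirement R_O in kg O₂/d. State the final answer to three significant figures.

Y_obs = Y / (1 + k_d θ_c) = 0.499 / (1 + 0.0741 × 19.8) = 0.499 / 2.467 = 0.2023.
ΔS = 1140 − 20.2 = 1120 mg/L, so the substrate removal rate is 24.6 × 1120/1000 = 27.55 kg bCOD/d.
Net sludge production P_X = 0.2023 × 27.55 = 5.572 kg VSS/d.
Carbonaceous O₂ demand = substrate oxidised − cell-mass equivalent = 27.55 − 1.42 × 5.572 = 19.64 kg O₂/d.

R_O ≈ 19.6 kg O₂/d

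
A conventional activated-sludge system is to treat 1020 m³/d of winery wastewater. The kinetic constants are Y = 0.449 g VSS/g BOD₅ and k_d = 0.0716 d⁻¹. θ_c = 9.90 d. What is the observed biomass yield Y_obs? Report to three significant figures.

Observed yield with endogenous decay: Y_obs = Y / (1 + k_d·θ_c) = 0.449 / (1 + 0.0716 × 9.90) = 0.449 / 1.709 = 0.2628 g VSS/g BOD₅.

Y_obs ≈ 0.263 g VSS/g BOD₅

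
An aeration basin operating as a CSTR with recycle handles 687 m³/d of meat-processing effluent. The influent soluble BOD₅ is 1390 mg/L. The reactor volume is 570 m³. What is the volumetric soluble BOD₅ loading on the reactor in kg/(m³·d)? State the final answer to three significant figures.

Volumetric loading L_v = Q·S₀ / V = 687 × 1390 g/m³ / 570.0 m³ = 1675 g/(m³·d) = 1.675 kg soluble BOD₅/(m³·d).

L_v ≈ 1.68 kg soluble BOD₅/(m³·d)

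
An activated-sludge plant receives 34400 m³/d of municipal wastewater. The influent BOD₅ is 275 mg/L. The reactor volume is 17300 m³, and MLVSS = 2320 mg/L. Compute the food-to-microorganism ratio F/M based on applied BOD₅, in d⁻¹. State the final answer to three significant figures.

Food-to-microorganism ratio F/M = Q S₀ / (V X) = 34400 × 275 / (17300 × 2320) = 0.2357 d⁻¹.

F/M ≈ 0.236 d⁻¹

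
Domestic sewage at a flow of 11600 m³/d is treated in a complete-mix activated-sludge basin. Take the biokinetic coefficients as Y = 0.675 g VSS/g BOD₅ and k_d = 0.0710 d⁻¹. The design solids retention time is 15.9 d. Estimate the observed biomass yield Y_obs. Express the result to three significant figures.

Y_obs ≈ 0.317 g VSS/g BOD₅

Correct the yield for decay: Y_obs = Y/(1 + k_d θ_c) = 0.675 / (1 + 0.0710 × 15.9) = 0.675 / 2.129 = 0.3171.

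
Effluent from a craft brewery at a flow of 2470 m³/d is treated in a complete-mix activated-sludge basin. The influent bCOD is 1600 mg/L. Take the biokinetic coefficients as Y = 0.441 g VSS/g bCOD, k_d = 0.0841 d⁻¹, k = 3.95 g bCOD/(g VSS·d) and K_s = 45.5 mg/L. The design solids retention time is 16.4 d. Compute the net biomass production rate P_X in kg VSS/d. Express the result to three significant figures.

For a completely mixed reactor with recycle the Lawrence–McCarty relation gives S = K_s·(1 + k_d·θ_c) / [θ_c·(Y·k − k_d) − 1] = 45.5 × (1 + 0.0841 × 16.4) / [16.4 × (0.441 × 3.95 − 0.0841) − 1] = 108.3 / 26.19 = 4.134 mg/L.
Y_obs = Y / (1 + k_d θ_c) = 0.441 / (1 + 0.0841 × 16.4) = 0.441 / 2.379 = 0.1854.
Mass of bCOD removed per day: Q(S₀ − S) = 2470 × 1596 g/m³ = 3942 kg/d.
P_X = Y_obs · Q(S₀ − S) = 0.1854 × 3942 = 730.6 kg VSS/d.

P_X ≈ 731 kg VSS/d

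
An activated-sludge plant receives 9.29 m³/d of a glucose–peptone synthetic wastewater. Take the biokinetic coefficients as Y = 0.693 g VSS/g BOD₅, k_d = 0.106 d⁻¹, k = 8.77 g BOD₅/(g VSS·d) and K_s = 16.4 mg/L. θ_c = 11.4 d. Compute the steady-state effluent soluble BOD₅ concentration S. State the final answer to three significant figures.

For a completely mixed reactor with recycle the Lawrence–McCarty relation gives S = K_s·(1 + k_d·θ_c) / [θ_c·(Y·k − k_d) − 1] = 16.4 × (1 + 0.106 × 11.4) / [11.4 × (0.693 × 8.77 − 0.106) − 1] = 36.22 / 67.08 = 0.5399 mg/L.

S ≈ 0.540 mg/L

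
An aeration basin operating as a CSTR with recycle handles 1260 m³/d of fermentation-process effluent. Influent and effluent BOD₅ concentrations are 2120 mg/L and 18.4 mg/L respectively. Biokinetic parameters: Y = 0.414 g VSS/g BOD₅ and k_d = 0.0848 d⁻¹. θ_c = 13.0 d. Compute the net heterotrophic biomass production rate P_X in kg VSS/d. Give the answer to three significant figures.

P_X ≈ 521 kg VSS/d

Observed yield with endogenous decay: Y_obs = Y / (1 + k_d·θ_c) = 0.414 / (1 + 0.0848 × 13.0) = 0.414 / 2.102 = 0.1969 g VSS/g BOD₅.
Q·(S₀ − S) = 1260 × (2120 − 18.4) × 10⁻³ = 2648 kg/d removed.
Net biomass production P_X = Y_obs × Q·(S₀ − S) = 0.1969 × 2648 = 521.4 kg VSS/d.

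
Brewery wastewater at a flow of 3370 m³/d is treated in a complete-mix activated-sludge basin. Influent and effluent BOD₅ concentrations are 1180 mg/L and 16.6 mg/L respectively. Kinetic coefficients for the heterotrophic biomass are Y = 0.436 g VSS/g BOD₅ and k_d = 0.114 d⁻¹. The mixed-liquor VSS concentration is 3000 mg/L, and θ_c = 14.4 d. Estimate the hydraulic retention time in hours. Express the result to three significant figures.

From the SRT design equation V = Y Q (S₀−S) θ_c / [X (1 + k_d θ_c)] = 0.436 × 3370 × (1180 − 16.6) × 14.4 / [3000 × (1 + 0.114 × 14.4)] = 2.46×10^7 / 7925 = 3106 m³.
HRT = V/Q = 3106 m³ / 3370 m³·d⁻¹ = 0.9217 d × 24 = 22.12 h.

τ ≈ 22.1 h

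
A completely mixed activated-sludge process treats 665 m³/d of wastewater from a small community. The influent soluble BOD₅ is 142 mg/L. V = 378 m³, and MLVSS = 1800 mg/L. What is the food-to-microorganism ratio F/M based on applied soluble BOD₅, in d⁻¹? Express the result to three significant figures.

F/M = applied load / biomass = Q·S₀/(V·X) = 665 × 142 / (378.0 × 1800) = 0.1388 d⁻¹.

F/M ≈ 0.139 d⁻¹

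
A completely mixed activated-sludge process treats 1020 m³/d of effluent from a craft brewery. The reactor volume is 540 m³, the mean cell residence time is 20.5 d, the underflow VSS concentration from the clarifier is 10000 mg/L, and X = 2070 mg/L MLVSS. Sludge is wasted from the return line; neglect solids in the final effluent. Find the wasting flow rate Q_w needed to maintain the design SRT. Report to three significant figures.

Q_w ≈ 5.45 m³/d

θ_c = V·X/(Q_w·X_r) when wasting from the recycle, so Q_w = V·X/(θ_c·X_r) = 540.0 × 2070 / (20.5 × 10000) = 5.453 m³/d.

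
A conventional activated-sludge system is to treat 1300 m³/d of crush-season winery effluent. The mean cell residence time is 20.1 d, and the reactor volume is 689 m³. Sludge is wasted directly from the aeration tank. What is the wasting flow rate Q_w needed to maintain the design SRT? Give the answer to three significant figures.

For wasting at MLVSS concentration, Q_w = V/θ_c = 689.0/20.1 = 34.28 m³/d.

Q_w ≈ 34.3 m³/d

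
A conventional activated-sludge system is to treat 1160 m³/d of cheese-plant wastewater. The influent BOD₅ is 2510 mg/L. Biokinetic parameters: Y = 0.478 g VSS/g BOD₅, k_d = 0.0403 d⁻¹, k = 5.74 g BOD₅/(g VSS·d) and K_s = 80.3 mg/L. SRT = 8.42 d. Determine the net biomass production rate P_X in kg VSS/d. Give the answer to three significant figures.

Effluent substrate depends only on kinetics and SRT: S = K_s(1 + k_d θ_c) / [θ_c(Yk − k_d) − 1] = 80.3 × (1 + 0.0403 × 8.42) / [8.42 × (0.478 × 5.74 − 0.0403) − 1] = 107.5 / 21.76 = 4.942 mg/L.
Y_obs = Y / (1 + k_d θ_c) = 0.478 / (1 + 0.0403 × 8.42) = 0.478 / 1.339 = 0.3569.
Mass of BOD₅ removed per day: Q(S₀ − S) = 1160 × 2505 g/m³ = 2906 kg/d.
P_X = Y_obs · Q(S₀ − S) = 0.3569 × 2906 = 1037 kg VSS/d.

P_X ≈ 1040 kg VSS/d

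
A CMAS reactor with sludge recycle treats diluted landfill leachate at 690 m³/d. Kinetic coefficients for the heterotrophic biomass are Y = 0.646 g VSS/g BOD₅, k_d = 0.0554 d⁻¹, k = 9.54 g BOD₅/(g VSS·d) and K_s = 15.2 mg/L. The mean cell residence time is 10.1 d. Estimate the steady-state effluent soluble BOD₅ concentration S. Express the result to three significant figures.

From the Monod/SRT balance for a CMAS, S = K_s·(1+k_d θ_c)/[θ_c·(Y k − k_d) − 1] = 15.2 × (1 + 0.0554 × 10.1) / [10.1 × (0.646 × 9.54 − 0.0554) − 1] = 23.71 / 60.69 = 0.3906 mg/L.

S ≈ 0.391 mg/L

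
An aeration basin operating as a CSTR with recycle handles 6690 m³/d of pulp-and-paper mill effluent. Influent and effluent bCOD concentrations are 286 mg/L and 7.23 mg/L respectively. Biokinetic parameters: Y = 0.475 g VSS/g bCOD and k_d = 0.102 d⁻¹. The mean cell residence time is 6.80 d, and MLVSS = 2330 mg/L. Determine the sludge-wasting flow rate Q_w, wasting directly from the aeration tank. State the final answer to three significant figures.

Q_w ≈ 224 m³/d

From the SRT design equation V = Y Q (S₀−S) θ_c / [X (1 + k_d θ_c)] = 0.475 × 6690 × (286 − 7.23) × 6.80 / [2330 × (1 + 0.102 × 6.80)] = 6.02×10^6 / 3946 = 1527 m³.
For wasting at MLVSS concentration, Q_w = V/θ_c = 1527/6.80 = 224.5 m³/d.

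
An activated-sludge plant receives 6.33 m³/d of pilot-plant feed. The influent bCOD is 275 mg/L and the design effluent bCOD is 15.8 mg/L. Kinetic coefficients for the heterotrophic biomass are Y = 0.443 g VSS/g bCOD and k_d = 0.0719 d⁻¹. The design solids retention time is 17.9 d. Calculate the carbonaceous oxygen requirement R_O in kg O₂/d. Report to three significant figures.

Observed yield with endogenous decay: Y_obs = Y / (1 + k_d·θ_c) = 0.443 / (1 + 0.0719 × 17.9) = 0.443 / 2.287 = 0.1937 g VSS/g bCOD.
ΔS = 275 − 15.8 = 259.2 mg/L, so the substrate removal rate is 6.33 × 259.2/1000 = 1.641 kg bCOD/d.
Net sludge production P_X = 0.1937 × 1.641 = 0.3178 kg VSS/d.
R_O = Q·ΔS − 1.42 P_X = 1.641 − 0.4513 = 1.189 kg O₂/d.

R_O ≈ 1.19 kg O₂/d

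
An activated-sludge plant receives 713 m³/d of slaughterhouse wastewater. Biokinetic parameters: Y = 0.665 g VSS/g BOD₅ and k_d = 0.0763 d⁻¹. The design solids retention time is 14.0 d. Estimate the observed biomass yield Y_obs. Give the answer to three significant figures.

Y_obs ≈ 0.322 g VSS/g BOD₅

Y_obs = Y / (1 + k_d θ_c) = 0.665 / (1 + 0.0763 × 14.0) = 0.665 / 2.068 = 0.3215.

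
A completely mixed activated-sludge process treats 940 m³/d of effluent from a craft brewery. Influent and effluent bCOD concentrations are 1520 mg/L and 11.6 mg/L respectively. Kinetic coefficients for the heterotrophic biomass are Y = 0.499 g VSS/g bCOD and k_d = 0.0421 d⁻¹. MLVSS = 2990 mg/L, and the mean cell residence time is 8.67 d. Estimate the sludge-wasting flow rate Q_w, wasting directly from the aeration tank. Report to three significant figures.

Steady-state biomass mass balance: V·X·(1 + k_d·θ_c) = Y·Q·(S₀ − S)·θ_c, so V = 0.499 × 940 × (1520 − 11.6) × 8.67 / [2990 × (1 + 0.0421 × 8.67)] = 6.13×10^6 / 4081 = 1503 m³.
With mixed-liquor wasting, θ_c = V/Q_w, so Q_w = V/θ_c = 1503/8.67 = 173.4 m³/d.

Q_w ≈ 173 m³/d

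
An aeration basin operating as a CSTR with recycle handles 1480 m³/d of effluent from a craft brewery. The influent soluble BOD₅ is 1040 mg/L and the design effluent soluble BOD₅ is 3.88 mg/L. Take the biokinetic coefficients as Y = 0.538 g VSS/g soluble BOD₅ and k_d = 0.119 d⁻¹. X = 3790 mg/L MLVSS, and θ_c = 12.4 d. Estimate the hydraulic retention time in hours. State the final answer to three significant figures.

Rearranging the biomass balance for a CMAS with decay, V = Y·Q·ΔS·θ_c / [X·(1+k_d θ_c)] = 0.538 × 1480 × (1040 − 3.88) × 12.4 / [3790 × (1 + 0.119 × 12.4)] = 1.02×10^7 / 9383 = 1090 m³.
Hydraulic retention time τ = V/Q = 1090 / 1480 = 0.7367 d = 17.68 h.

τ ≈ 17.7 h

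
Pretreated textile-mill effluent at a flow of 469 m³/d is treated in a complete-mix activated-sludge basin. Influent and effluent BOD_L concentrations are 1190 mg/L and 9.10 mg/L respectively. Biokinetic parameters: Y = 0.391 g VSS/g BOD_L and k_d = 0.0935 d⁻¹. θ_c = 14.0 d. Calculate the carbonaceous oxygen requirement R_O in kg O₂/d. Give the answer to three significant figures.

R_O ≈ 421 kg O₂/d

Y_obs = Y / (1 + k_d θ_c) = 0.391 / (1 + 0.0935 × 14.0) = 0.391 / 2.309 = 0.1693.
Substrate removed = Q·(S₀ − S) = 469 m³/d × (1190 − 9.10) g/m³ = 5.54×10^5 g/d = 553.8 kg/d.
Net sludge production P_X = 0.1693 × 553.8 = 93.79 kg VSS/d.
Carbonaceous O₂ demand = substrate oxidised − cell-mass equivalent = 553.8 − 1.42 × 93.79 = 420.7 kg O₂/d.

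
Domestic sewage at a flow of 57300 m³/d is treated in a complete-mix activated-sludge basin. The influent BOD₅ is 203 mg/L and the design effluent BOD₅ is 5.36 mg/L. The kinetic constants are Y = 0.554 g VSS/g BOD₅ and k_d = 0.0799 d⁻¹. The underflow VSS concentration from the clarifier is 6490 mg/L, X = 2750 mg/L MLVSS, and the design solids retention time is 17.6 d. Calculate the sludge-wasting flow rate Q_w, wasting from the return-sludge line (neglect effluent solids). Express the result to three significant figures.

Q_w ≈ 402 m³/d

Rearranging the biomass balance for a CMAS with decay, V = Y·Q·ΔS·θ_c / [X·(1+k_d θ_c)] = 0.554 × 57300 × (203 − 5.36) × 17.6 / [2750 × (1 + 0.0799 × 17.6)] = 1.1×10^8 / 6617 = 16687 m³.
θ_c = V·X/(Q_w·X_r) when wasting from the recycle, so Q_w = V·X/(θ_c·X_r) = 16687 × 2750 / (17.6 × 6490) = 401.7 m³/d.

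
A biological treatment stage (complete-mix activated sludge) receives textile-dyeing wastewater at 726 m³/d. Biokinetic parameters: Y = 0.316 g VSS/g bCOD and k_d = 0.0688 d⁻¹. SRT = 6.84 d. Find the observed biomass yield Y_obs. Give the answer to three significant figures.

Y_obs ≈ 0.215 g VSS/g bCOD

Y_obs = Y / (1 + k_d θ_c) = 0.316 / (1 + 0.0688 × 6.84) = 0.316 / 1.471 = 0.2149.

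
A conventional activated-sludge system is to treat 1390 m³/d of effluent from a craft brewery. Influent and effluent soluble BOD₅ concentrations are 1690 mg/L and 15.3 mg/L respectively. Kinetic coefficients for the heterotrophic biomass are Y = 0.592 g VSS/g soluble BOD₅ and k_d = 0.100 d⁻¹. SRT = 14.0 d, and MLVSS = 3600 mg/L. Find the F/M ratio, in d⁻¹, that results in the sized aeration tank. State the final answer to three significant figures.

From the SRT design equation V = Y Q (S₀−S) θ_c / [X (1 + k_d θ_c)] = 0.592 × 1390 × (1690 − 15.3) × 14.0 / [3600 × (1 + 0.100 × 14.0)] = 1.93×10^7 / 8640 = 2233 m³.
F/M = Q·S₀ / (V·X) = 1390 × 1690 / (2233 × 3600) = 0.2922 g soluble BOD₅·(g VSS·d)⁻¹.

F/M ≈ 0.292 d⁻¹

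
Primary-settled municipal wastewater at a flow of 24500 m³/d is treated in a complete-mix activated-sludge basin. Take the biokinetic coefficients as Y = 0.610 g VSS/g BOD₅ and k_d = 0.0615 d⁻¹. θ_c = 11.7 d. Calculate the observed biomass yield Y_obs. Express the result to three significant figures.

The observed yield is Y_obs = Y/(1 + k_d·θ_c) = 0.610 / (1 + 0.0615 × 11.7) = 0.610 / 1.720 = 0.3547 g VSS per g BOD₅ removed.

Y_obs ≈ 0.355 g VSS/g BOD₅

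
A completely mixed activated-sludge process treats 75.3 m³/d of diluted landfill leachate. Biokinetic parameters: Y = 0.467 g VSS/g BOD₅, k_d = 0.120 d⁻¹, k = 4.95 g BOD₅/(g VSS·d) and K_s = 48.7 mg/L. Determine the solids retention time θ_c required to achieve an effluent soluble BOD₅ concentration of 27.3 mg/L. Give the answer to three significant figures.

θ_c ≈ 1.41 d

At the target effluent, Y k S/(K_s+S) = 0.467×4.95×27.3/76.00 = 0.8304 d⁻¹.
1/θ_c = 0.8304 − 0.120 = 0.7104 d⁻¹, so θ_c = 1.408 d.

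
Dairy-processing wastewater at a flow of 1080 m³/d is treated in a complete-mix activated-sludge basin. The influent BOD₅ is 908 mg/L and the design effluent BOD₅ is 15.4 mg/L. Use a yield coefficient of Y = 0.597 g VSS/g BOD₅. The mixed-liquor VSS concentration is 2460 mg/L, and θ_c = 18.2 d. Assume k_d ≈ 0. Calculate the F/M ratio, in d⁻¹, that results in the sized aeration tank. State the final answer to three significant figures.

F/M ≈ 0.0936 d⁻¹

V·X = Y·Q·ΔS·θ_c gives V = 0.597 × 1080 × (908 − 15.4) × 18.2 / 2460 = 4258 m³.
F/M = Q·S₀ / (V·X) = 1080 × 908 / (4258 × 2460) = 0.09362 g BOD₅·(g VSS·d)⁻¹.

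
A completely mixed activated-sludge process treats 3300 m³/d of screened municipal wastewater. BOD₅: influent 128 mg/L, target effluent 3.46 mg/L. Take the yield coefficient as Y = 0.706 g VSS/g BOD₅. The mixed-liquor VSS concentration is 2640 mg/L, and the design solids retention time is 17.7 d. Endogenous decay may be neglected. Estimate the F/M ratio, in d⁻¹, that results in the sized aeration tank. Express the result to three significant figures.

F/M ≈ 0.0822 d⁻¹

V·X = Y·Q·ΔS·θ_c gives V = 0.706 × 3300 × (128 − 3.46) × 17.7 / 2640 = 1945 m³.
F/M = applied load / biomass = Q·S₀/(V·X) = 3300 × 128 / (1945 × 2640) = 0.08225 d⁻¹.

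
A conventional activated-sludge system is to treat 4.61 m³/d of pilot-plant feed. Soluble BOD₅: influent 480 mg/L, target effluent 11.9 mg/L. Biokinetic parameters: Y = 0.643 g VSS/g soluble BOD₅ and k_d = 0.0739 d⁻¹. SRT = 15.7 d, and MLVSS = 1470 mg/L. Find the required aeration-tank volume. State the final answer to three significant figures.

V ≈ 6.86 m³

Steady-state biomass mass balance: V·X·(1 + k_d·θ_c) = Y·Q·(S₀ − S)·θ_c, so V = 0.643 × 4.61 × (480 − 11.9) × 15.7 / [1470 × (1 + 0.0739 × 15.7)] = 2.18×10^4 / 3176 = 6.860 m³.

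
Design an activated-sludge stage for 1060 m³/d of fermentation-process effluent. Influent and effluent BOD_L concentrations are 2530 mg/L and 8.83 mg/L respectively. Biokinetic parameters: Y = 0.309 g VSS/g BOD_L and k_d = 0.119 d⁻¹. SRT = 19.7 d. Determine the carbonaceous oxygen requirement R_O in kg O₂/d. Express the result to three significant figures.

Correct the yield for decay: Y_obs = Y/(1 + k_d θ_c) = 0.309 / (1 + 0.119 × 19.7) = 0.309 / 3.344 = 0.09240.
ΔS = 2530 − 8.83 = 2521 mg/L, so the substrate removal rate is 1060 × 2521/1000 = 2672 kg BOD_L/d.
Biomass synthesised: P_X = Y_obs × 2672 = 246.9 kg VSS/d.
R_O = Q·(S₀ − S) − 1.42·P_X = 2672 − 1.42 × 246.9 = 2322 kg O₂/d.

R_O ≈ 2320 kg O₂/d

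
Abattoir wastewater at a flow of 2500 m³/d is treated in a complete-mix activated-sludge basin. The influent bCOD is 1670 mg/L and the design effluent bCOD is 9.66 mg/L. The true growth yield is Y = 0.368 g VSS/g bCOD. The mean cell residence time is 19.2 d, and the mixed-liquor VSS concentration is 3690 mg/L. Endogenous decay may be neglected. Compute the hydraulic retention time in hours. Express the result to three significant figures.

V·X = Y·Q·ΔS·θ_c gives V = 0.368 × 2500 × (1670 − 9.66) × 19.2 / 3690 = 7948 m³.
τ = V/Q = 7948/2500 = 3.179 d, or 76.30 h.

τ ≈ 76.3 h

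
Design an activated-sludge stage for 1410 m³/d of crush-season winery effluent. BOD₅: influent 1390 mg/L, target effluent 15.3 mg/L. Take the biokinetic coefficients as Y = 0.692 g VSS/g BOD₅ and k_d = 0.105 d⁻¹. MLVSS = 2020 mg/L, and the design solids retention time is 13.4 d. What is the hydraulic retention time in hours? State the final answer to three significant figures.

From the SRT design equation V = Y Q (S₀−S) θ_c / [X (1 + k_d θ_c)] = 0.692 × 1410 × (1390 − 15.3) × 13.4 / [2020 × (1 + 0.105 × 13.4)] = 1.8×10^7 / 4862 = 3697 m³.
Hydraulic retention time τ = V/Q = 3697 / 1410 = 2.622 d = 62.92 h.

τ ≈ 62.9 h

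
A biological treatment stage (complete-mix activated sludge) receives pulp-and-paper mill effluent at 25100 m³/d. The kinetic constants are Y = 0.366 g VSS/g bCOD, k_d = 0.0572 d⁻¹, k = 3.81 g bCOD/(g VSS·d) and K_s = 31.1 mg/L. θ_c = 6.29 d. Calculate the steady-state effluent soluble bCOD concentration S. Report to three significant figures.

For a completely mixed reactor with recycle the Lawrence–McCarty relation gives S = K_s·(1 + k_d·θ_c) / [θ_c·(Y·k − k_d) − 1] = 31.1 × (1 + 0.0572 × 6.29) / [6.29 × (0.366 × 3.81 − 0.0572) − 1] = 42.29 / 7.411 = 5.706 mg/L.

S ≈ 5.71 mg/L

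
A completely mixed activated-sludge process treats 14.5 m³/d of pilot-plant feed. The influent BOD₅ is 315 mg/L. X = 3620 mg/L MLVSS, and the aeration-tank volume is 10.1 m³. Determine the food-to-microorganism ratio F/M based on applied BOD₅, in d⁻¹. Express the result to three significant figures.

F/M ≈ 0.125 d⁻¹

Food-to-microorganism ratio F/M = Q S₀ / (V X) = 14.5 × 315 / (10.10 × 3620) = 0.1249 d⁻¹.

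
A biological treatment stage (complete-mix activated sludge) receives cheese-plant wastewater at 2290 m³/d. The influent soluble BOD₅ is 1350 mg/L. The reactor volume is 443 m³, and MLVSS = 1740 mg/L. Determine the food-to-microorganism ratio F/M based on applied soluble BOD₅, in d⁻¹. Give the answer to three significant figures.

F/M = applied load / biomass = Q·S₀/(V·X) = 2290 × 1350 / (443.0 × 1740) = 4.011 d⁻¹.

F/M ≈ 4.01 d⁻¹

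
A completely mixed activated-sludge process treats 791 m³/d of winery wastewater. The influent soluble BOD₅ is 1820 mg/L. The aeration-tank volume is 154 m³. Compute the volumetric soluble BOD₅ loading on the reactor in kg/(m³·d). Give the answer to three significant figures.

L_v ≈ 9.35 kg soluble BOD₅/(m³·d)

Volumetric loading L_v = Q·S₀ / V = 791 × 1820 g/m³ / 154.0 m³ = 9348 g/(m³·d) = 9.348 kg soluble BOD₅/(m³·d).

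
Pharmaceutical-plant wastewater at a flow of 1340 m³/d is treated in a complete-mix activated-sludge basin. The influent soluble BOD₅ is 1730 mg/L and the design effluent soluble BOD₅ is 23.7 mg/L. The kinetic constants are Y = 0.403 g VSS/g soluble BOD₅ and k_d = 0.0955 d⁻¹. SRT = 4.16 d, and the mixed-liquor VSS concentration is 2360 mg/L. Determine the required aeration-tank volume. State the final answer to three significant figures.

Steady-state biomass mass balance: V·X·(1 + k_d·θ_c) = Y·Q·(S₀ − S)·θ_c, so V = 0.403 × 1340 × (1730 − 23.7) × 4.16 / [2360 × (1 + 0.0955 × 4.16)] = 3.83×10^6 / 3298 = 1162 m³.

V ≈ 1160 m³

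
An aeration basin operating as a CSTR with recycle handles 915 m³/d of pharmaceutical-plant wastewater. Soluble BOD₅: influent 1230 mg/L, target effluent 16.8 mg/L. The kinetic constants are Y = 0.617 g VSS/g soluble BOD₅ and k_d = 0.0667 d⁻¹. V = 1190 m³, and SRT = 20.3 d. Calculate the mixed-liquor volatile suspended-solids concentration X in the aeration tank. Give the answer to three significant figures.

From V·X·(1 + k_d·θ_c) = Y·Q·(S₀ − S)·θ_c: X = 0.617 × 915 × (1230 − 16.8) × 20.3 / [1190 × (1 + 0.0667 × 20.3)] = 4963 mg/L.

X ≈ 4960 mg/L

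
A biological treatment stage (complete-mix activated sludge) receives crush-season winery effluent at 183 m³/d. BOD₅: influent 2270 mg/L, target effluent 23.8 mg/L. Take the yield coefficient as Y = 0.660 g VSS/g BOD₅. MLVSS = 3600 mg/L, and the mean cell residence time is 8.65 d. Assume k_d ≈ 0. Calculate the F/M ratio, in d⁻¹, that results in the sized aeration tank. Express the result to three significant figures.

F/M ≈ 0.177 d⁻¹

V·X = Y·Q·ΔS·θ_c gives V = 0.660 × 183 × (2270 − 23.8) × 8.65 / 3600 = 651.9 m³.
F/M = Q·S₀ / (V·X) = 183 × 2270 / (651.9 × 3600) = 0.1770 g BOD₅·(g VSS·d)⁻¹.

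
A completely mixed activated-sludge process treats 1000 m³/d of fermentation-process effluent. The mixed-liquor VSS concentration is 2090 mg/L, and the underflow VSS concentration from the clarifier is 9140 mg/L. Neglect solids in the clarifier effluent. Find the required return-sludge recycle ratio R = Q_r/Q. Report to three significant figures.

R = Q_r/Q = X/(X_r − X) = 2090 / (9140 − 2090) = 0.2965.

R ≈ 0.296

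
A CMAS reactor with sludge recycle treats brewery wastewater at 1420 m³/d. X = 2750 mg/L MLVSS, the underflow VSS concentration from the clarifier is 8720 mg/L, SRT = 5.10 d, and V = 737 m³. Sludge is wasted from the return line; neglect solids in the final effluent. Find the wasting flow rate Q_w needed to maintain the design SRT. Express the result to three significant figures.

Q_w ≈ 45.6 m³/d

Wasting from the return line (neglecting effluent solids): Q_w = V·X / (θ_c·X_r) = 737.0 × 2750 / (5.10 × 8720) = 45.57 m³/d.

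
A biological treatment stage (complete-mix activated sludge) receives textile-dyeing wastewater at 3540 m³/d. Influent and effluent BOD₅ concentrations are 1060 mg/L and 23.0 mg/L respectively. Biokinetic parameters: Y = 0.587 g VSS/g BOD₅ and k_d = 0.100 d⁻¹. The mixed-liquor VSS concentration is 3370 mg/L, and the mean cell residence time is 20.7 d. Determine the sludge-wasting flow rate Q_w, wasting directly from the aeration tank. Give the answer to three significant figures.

Q_w ≈ 208 m³/d

Steady-state biomass mass balance: V·X·(1 + k_d·θ_c) = Y·Q·(S₀ − S)·θ_c, so V = 0.587 × 3540 × (1060 − 23.0) × 20.7 / [3370 × (1 + 0.100 × 20.7)] = 4.46×10^7 / 10346 = 4311 m³.
Wasting from the aeration tank: Q_w = V / θ_c = 4311 / 20.7 = 208.3 m³/d.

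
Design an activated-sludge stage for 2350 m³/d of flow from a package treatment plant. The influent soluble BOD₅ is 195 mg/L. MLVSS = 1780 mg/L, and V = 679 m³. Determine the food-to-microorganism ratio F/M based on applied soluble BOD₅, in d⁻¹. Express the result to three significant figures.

F/M ≈ 0.379 d⁻¹

Food-to-microorganism ratio F/M = Q S₀ / (V X) = 2350 × 195 / (679.0 × 1780) = 0.3792 d⁻¹.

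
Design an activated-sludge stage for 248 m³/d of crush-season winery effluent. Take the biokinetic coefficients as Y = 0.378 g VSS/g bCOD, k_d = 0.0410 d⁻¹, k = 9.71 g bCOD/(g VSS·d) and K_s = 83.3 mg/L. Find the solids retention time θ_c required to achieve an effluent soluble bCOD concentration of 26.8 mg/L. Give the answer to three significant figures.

θ_c ≈ 1.17 d

From 1/θ_c = Y·k·S/(K_s + S) − k_d: Y·k·S/(K_s+S) = 0.378 × 9.71 × 26.8 / (83.3 + 26.8) = 0.8934 d⁻¹.
1/θ_c = 0.8934 − 0.0410 = 0.8524 d⁻¹, so θ_c = 1.173 d.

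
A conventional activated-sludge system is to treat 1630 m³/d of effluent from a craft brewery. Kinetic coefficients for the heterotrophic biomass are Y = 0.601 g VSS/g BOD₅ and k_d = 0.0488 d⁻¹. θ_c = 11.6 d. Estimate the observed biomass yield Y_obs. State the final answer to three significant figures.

Y_obs ≈ 0.384 g VSS/g BOD₅

Observed yield with endogenous decay: Y_obs = Y / (1 + k_d·θ_c) = 0.601 / (1 + 0.0488 × 11.6) = 0.601 / 1.566 = 0.3838 g VSS/g BOD₅.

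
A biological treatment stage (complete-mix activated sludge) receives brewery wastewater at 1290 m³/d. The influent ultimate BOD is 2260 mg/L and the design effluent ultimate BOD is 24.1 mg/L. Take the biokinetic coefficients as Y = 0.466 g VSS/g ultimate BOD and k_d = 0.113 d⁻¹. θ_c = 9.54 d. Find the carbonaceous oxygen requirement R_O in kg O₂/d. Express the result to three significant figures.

R_O ≈ 1970 kg O₂/d

Observed yield with endogenous decay: Y_obs = Y / (1 + k_d·θ_c) = 0.466 / (1 + 0.113 × 9.54) = 0.466 / 2.078 = 0.2243 g VSS/g ultimate BOD.
Q·(S₀ − S) = 1290 × (2260 − 24.1) × 10⁻³ = 2884 kg/d removed.
Net sludge production P_X = 0.2243 × 2884 = 646.8 kg VSS/d.
R_O = Q·ΔS − 1.42 P_X = 2884 − 918.5 = 1966 kg O₂/d.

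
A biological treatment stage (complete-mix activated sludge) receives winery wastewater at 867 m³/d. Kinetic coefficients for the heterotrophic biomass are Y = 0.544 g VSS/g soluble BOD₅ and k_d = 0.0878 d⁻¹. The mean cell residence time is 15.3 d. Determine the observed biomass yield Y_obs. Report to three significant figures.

Y_obs = Y / (1 + k_d θ_c) = 0.544 / (1 + 0.0878 × 15.3) = 0.544 / 2.343 = 0.2321.

Y_obs ≈ 0.232 g VSS/g soluble BOD₅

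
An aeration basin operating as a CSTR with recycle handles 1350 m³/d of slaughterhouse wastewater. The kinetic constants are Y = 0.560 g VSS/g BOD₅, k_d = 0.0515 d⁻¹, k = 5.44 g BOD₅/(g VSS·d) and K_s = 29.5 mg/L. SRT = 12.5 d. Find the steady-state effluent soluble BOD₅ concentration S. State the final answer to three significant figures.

From the Monod/SRT balance for a CMAS, S = K_s·(1+k_d θ_c)/[θ_c·(Y k − k_d) − 1] = 29.5 × (1 + 0.0515 × 12.5) / [12.5 × (0.560 × 5.44 − 0.0515) − 1] = 48.49 / 36.44 = 1.331 mg/L.

S ≈ 1.33 mg/L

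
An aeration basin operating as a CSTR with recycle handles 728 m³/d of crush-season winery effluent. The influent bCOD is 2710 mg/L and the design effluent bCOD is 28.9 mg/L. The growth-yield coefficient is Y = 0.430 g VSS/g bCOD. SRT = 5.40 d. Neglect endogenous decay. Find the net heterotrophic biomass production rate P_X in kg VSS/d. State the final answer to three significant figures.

Since k_d ≈ 0, Y_obs = Y = 0.430 g VSS/g bCOD.
ΔS = 2710 − 28.9 = 2681 mg/L, so the substrate removal rate is 728 × 2681/1000 = 1952 kg bCOD/d.
P_X = Y_obs · Q(S₀ − S) = 0.4300 × 1952 = 839.3 kg VSS/d.

P_X ≈ 839 kg VSS/d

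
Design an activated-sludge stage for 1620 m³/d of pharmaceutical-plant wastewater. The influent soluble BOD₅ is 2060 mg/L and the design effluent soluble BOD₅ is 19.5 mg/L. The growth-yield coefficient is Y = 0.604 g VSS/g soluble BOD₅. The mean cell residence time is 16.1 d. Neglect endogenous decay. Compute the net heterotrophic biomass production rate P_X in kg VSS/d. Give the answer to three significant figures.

P_X ≈ 2000 kg VSS/d

With endogenous decay neglected, the observed yield equals the true yield: Y_obs = Y = 0.604 g VSS/g soluble BOD₅.
Mass of soluble BOD₅ removed per day: Q(S₀ − S) = 1620 × 2040 g/m³ = 3306 kg/d.
Biomass produced: P_X = Y_obs·Q·ΔS = 0.6040 × 3306 ≈ 1997 kg VSS/d.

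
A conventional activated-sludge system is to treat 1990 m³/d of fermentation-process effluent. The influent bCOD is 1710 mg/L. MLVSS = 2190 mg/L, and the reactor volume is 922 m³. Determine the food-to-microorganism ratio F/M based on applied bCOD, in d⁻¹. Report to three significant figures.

Food-to-microorganism ratio F/M = Q S₀ / (V X) = 1990 × 1710 / (922.0 × 2190) = 1.685 d⁻¹.

F/M ≈ 1.69 d⁻¹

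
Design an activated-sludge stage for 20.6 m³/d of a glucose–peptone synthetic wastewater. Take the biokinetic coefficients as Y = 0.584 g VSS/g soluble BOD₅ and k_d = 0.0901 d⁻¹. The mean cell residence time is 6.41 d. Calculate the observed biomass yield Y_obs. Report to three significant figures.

Y_obs ≈ 0.370 g VSS/g soluble BOD₅

The observed yield is Y_obs = Y/(1 + k_d·θ_c) = 0.584 / (1 + 0.0901 × 6.41) = 0.584 / 1.578 = 0.3702 g VSS per g soluble BOD₅ removed.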